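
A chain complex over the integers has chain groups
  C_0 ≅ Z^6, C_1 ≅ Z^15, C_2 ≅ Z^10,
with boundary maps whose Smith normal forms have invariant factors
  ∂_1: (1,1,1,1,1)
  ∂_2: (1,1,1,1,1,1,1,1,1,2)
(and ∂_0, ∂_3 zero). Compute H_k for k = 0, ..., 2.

H_0 = Z,  H_1 = Z/2,  H_2 = 0.

H_0: b_0 = 6 − 0 − 5 = 1; torsion from ∂_1 factors > 1: none. So H_0 = Z.
H_1: b_1 = 15 − 5 − 10 = 0; torsion from ∂_2 factors > 1: [2]. So H_1 = Z/2.
H_2: b_2 = 10 − 10 − 0 = 0; torsion from ∂_3 factors > 1: none. So H_2 = 0.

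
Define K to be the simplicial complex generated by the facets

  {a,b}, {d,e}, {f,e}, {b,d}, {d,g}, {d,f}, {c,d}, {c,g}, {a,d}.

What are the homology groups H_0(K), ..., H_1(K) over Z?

Take the total order a < b < c < d < e < f < g on the vertex set. Then K (dimension 1) consists of the simplices:

  0-simplices (7): a, b, c, d, e, f, g
  1-simplices (9): ab, ad, bd, cd, cg, de, df, dg, ef

Hence C_0 ≅ Z^7, C_1 ≅ Z^9.

Boundary ∂_1: C_1 → C_0 is given by ∂[p,q] = [q] − [p]. For instance
  ∂ad = d − a.
The 7×9 boundary matrix has rank 6 and Smith normal form diag(1,1,1,1,1,1).

From H_k ≅ ker(∂_k) / im(∂_{k+1}) we obtain:

  H_0: rank C_0 − rank ∂_1 = 7 − 6 = 1, and the invariant factors of ∂_1 are all 1, so H_0 ≅ Z.
  H_1: rank ker ∂_1 − rank ∂_2 = (9 − 6) − 0 = 3, and there is no ∂_2, so H_1 ≅ Z^3.

As a check, the Euler characteristic is 7 − 9 = -2, which agrees with 1 − 3 = -2.

H_0 = Z,  H_1 = Z^3.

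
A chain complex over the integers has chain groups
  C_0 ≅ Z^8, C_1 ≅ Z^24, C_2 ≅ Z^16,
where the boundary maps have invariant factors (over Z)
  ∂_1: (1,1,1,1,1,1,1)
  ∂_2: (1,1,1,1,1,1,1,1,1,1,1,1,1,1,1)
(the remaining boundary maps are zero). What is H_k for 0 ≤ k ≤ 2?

H_0: b_0 = 8 − 0 − 7 = 1; torsion from ∂_1 factors > 1: none. So H_0 ≅ Z.
H_1: b_1 = 24 − 7 − 15 = 2; torsion from ∂_2 factors > 1: none. So H_1 ≅ Z^2.
H_2: b_2 = 16 − 15 − 0 = 1; torsion from ∂_3 factors > 1: none. So H_2 ≅ Z.

H_0 ≅ Z,  H_1 ≅ Z^2,  H_2 ≅ Z.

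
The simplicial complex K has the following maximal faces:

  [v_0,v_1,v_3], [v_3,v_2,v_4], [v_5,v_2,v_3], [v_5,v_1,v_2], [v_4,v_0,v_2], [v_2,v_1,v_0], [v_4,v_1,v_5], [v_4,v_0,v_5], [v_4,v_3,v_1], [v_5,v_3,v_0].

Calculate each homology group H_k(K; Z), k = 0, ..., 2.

Take the total order v_0 < v_1 < v_2 < v_3 < v_4 < v_5 on the vertex set. Then K (dimension 2) consists of the simplices:

  0-simplices (6): [v_0], [v_1], [v_2], [v_3], [v_4], [v_5]
  1-simplices (15): (15 of them)
  2-simplices (10): [v_0,v_1,v_2], [v_0,v_1,v_3], [v_0,v_2,v_4], [v_0,v_3,v_5], [v_0,v_4,v_5], [v_1,v_2,v_5], [v_1,v_3,v_4], [v_1,v_4,v_5], [v_2,v_3,v_4], [v_2,v_3,v_5]

Hence C_0 ≅ Z^6, C_1 ≅ Z^15, C_2 ≅ Z^10.

The boundary map ∂_1: C_1 → C_0 is given by ∂[p,q] = [q] − [p].
The 6×15 boundary matrix has rank 5 and Smith normal form diag(1,1,1,1,1).

The boundary map ∂_2: C_2 → C_1 sends each 2-simplex [p,q,r] to [q,r] − [p,r] + [p,q]. For instance
  ∂[v_0,v_1,v_2] = [v_1,v_2] − [v_0,v_2] + [v_0,v_1],
  ∂[v_0,v_4,v_5] = [v_4,v_5] − [v_0,v_5] + [v_0,v_4].
As a 15×10 matrix over Z this has rank 10, with invariant factors (1,1,1,1,1,1,1,1,1,2).

Reading off H_k = ker ∂_k / im ∂_{k+1}:

  H_0: rank C_0 − rank ∂_1 = 6 − 5 = 1, and the invariant factors of ∂_1 are all 1, so H_0 = Z.
  H_1: rank ker ∂_1 − rank ∂_2 = (15 − 5) − 10 = 0, and ∂_2 has invariant factor 2 > 1, so H_1 = Z/2.
  H_2: rank ker ∂_2 − rank ∂_3 = (10 − 10) − 0 = 0, and there is no ∂_3, so H_2 = 0.

As a check, the Euler characteristic is 6 − 15 + 10 = 1, which agrees with 1 − 0 + 0 = 1.

H_0 = Z,  H_1 = Z/2,  H_2 = 0.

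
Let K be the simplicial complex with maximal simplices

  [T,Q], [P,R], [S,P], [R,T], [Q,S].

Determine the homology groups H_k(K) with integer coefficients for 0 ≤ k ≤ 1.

Take the total order P < Q < R < S < T on the vertex set. Then K (dimension 1) consists of the simplices:

  0-simplices (5): P, Q, R, S, T
  1-simplices (5): PR, PS, QS, QT, RT

giving chain groups C_0 ≅ Z^5, C_1 ≅ Z^5.

The boundary map ∂_1: C_1 → C_0 maps an edge to its endpoints' difference, ∂[p,q] = q − p.
The resulting 5×5 matrix has rank 4, and its Smith normal form has invariant factors (1,1,1,1).

Computing H_k = (kernel of ∂_k) / (image of ∂_{k+1}):

  H_0: rank C_0 − rank ∂_1 = 5 − 4 = 1, and the invariant factors of ∂_1 are all 1, so H_0 ≅ Z.
  H_1: rank ker ∂_1 − rank ∂_2 = (5 − 4) − 0 = 1, and there is no ∂_2, so H_1 ≅ Z.

As a check, the Euler characteristic is 5 − 5 = 0, which agrees with 1 − 1 = 0.

H_0 = Z,  H_1 = Z.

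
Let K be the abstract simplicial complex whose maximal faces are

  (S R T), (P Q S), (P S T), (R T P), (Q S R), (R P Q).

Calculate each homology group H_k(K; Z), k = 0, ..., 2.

Take the total order P < Q < R < S < T on the vertex set. Then K (dimension 2) consists of the simplices:

  0-simplices (5): P, Q, R, S, T
  1-simplices (9): PQ, PR, PS, PT, QR, QS, RS, RT, ST
  2-simplices (6): PQR, PQS, PRT, PST, QRS, RST

so the chain groups are C_0 ≅ Z^5, C_1 ≅ Z^9, C_2 ≅ Z^6.

The boundary map ∂_1: C_1 → C_0 is given by ∂[p,q] = [q] − [p]. For instance
  ∂PR = R − P.
The 5×9 boundary matrix has rank 4 and Smith normal form diag(1,1,1,1).

The boundary map ∂_2: C_2 → C_1 sends each 2-simplex [p,q,r] to [q,r] − [p,r] + [p,q]. For instance
  ∂PRT = RT − PT + PR,
  ∂RST = ST − RT + RS.
This gives a 9×6 integer matrix of rank 5; reducing to Smith normal form yields diagonal entries (1,1,1,1,1).

From H_k ≅ ker(∂_k) / im(∂_{k+1}) we obtain:

  H_0: rank C_0 − rank ∂_1 = 5 − 4 = 1, and the invariant factors of ∂_1 are all 1, so H_0 = Z.
  H_1: rank ker ∂_1 − rank ∂_2 = (9 − 4) − 5 = 0, and the invariant factors of ∂_2 are all 1, so H_1 = 0.
  H_2: rank ker ∂_2 − rank ∂_3 = (6 − 5) − 0 = 1, and there is no ∂_3, so H_2 = Z.

(K is a triangulation of the 2-sphere S^2.)

H_0 ≅ Z,  H_1 = 0,  H_2 ≅ Z.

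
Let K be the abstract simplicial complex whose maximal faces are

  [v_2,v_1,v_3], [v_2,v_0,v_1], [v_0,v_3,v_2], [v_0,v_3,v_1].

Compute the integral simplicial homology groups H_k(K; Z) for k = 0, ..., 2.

Take the total order v_0 < v_1 < v_2 < v_3 on the vertex set. Then K (dimension 2) consists of the simplices:

  0-simplices (4): [v_0], [v_1], [v_2], [v_3]
  1-simplices (6): [v_0,v_1], [v_0,v_2], [v_0,v_3], [v_1,v_2], [v_1,v_3], [v_2,v_3]
  2-simplices (4): [v_0,v_1,v_2], [v_0,v_1,v_3], [v_0,v_2,v_3], [v_1,v_2,v_3]

giving chain groups C_0 ≅ Z^4, C_1 ≅ Z^6, C_2 ≅ Z^4.

∂_1: C_1 → C_0 maps an edge to its endpoints' difference, ∂[p,q] = q − p.
The resulting 4×6 matrix has rank 3, and its Smith normal form has invariant factors (1,1,1).

Boundary ∂_2: C_2 → C_1 acts by ∂[p,q,r] = [q,r] − [p,r] + [p,q]. For instance
  ∂[v_0,v_1,v_3] = [v_1,v_3] − [v_0,v_3] + [v_0,v_1],
  ∂[v_0,v_2,v_3] = [v_2,v_3] − [v_0,v_3] + [v_0,v_2].
The 6×4 boundary matrix has rank 3 and Smith normal form diag(1,1,1).

Reading off H_k = ker ∂_k / im ∂_{k+1}:

  H_0: rank C_0 − rank ∂_1 = 4 − 3 = 1, and the invariant factors of ∂_1 are all 1, so H_0 = Z.
  H_1: rank ker ∂_1 − rank ∂_2 = (6 − 3) − 3 = 0, and the invariant factors of ∂_2 are all 1, so H_1 = 0.
  H_2: rank ker ∂_2 − rank ∂_3 = (4 − 3) − 0 = 1, and there is no ∂_3, so H_2 = Z.

As a check, the Euler characteristic is 4 − 6 + 4 = 2, which agrees with 1 − 0 + 1 = 2.
(K is a triangulation of the 2-sphere S^2.)

H_0 ≅ Z,  H_1 = 0,  H_2 ≅ Z.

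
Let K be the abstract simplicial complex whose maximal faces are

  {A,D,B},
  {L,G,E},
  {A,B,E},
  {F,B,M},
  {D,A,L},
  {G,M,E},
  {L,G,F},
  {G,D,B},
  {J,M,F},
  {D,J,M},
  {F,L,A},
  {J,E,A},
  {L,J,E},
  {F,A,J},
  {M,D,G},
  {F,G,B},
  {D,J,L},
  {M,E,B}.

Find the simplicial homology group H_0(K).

Order the vertices as A < B < D < E < F < G < J < L < M. Listing each simplex with vertices in this order, K has dimension 2 with simplices:

  0-simplices (9): A, B, D, E, F, G, J, L, M
  1-simplices (27): AB, AD, AE, AF, AJ, AL, BD, BE, BF, BG, BM, DG, DJ, DL, DM, EG, EJ, EL, EM, FG, FJ, FL, FM, GL, GM, JL, JM
  2-simplices (18): ABD, ABE, ADL, AEJ, AFJ, AFL, BDG, BEM, BFG, BFM, DGM, DJL, DJM, EGL, EGM, EJL, FGL, FJM

so the chain groups are C_0 ≅ Z^9, C_1 ≅ Z^27, C_2 ≅ Z^18.

The boundary map ∂_1: C_1 → C_0 is given by ∂[p,q] = [q] − [p].
The 9×27 boundary matrix has rank 8 and Smith normal form diag(1,1,1,1,1,1,1,1).

∂_2: C_2 → C_1 acts by ∂[p,q,r] = [q,r] − [p,r] + [p,q]. For instance
  ∂DJL = JL − DL + DJ,
  ∂AFL = FL − AL + AF.
The resulting 27×18 matrix has rank 18, and its Smith normal form has invariant factors (1,1,1,1,1,1,1,1,1,1,1,1,1,1,1,1,1,2).

Computing H_k = (kernel of ∂_k) / (image of ∂_{k+1}):

  H_0: rank C_0 − rank ∂_1 = 9 − 8 = 1, and the invariant factors of ∂_1 are all 1, so H_0 ≅ Z.

H_0 ≅ Z.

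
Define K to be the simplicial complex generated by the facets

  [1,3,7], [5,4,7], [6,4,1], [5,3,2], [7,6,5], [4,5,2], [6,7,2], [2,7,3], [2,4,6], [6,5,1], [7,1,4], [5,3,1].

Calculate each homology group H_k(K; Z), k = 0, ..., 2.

H_0 = Z,  H_1 = Z/2,  H_2 = 0.

We work with the vertex ordering 1 < 2 < 3 < 4 < 5 < 6 < 7. The simplices of K, each written with vertices in increasing order, are:

  0-simplices (7): [1], [2], [3], [4], [5], [6], [7]
  1-simplices (18): [1,3], [1,4], [1,5], [1,6], [1,7], [2,3], [2,4], [2,5], [2,6], [2,7], [3,5], [3,7], [4,5], [4,6], [4,7], [5,6], [5,7], [6,7]
  2-simplices (12): [1,3,5], [1,3,7], [1,4,6], [1,4,7], [1,5,6], [2,3,5], [2,3,7], [2,4,5], [2,4,6], [2,6,7], [4,5,7], [5,6,7]

Hence C_0 ≅ Z^7, C_1 ≅ Z^18, C_2 ≅ Z^12.

The boundary map ∂_1: C_1 → C_0 sends each edge [p,q] (with p < q) to q − p. For instance
  ∂[2,5] = [5] − [2].
As a 7×18 matrix over Z this has rank 6, with invariant factors (1,1,1,1,1,1).

∂_2: C_2 → C_1 acts by ∂[p,q,r] = [q,r] − [p,r] + [p,q]. For instance
  ∂[1,3,5] = [3,5] − [1,5] + [1,3],
  ∂[2,4,6] = [4,6] − [2,6] + [2,4].
The 18×12 boundary matrix has rank 12 and Smith normal form diag(1,1,1,1,1,1,1,1,1,1,1,2).

Now H_k = ker ∂_k / im ∂_{k+1}, so:

  H_0: rank C_0 − rank ∂_1 = 7 − 6 = 1, and the invariant factors of ∂_1 are all 1, so H_0 = Z.
  H_1: rank ker ∂_1 − rank ∂_2 = (18 − 6) − 12 = 0, and ∂_2 has invariant factor 2 > 1, so H_1 = Z/2.
  H_2: rank ker ∂_2 − rank ∂_3 = (12 − 12) − 0 = 0, and there is no ∂_3, so H_2 = 0.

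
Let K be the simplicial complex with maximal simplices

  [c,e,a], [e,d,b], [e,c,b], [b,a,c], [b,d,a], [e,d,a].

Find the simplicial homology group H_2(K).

H_2 ≅ Z.

Take the total order a < b < c < d < e on the vertex set. Then K (dimension 2) consists of the simplices:

  0-simplices (5): a, b, c, d, e
  1-simplices (9): ab, ac, ad, ae, bc, bd, be, ce, de
  2-simplices (6): abc, abd, ace, ade, bce, bde

so the chain groups are C_0 ≅ Z^5, C_1 ≅ Z^9, C_2 ≅ Z^6.

Boundary ∂_1: C_1 → C_0 sends each edge [p,q] (with p < q) to q − p. For instance
  ∂ce = e − c.
The resulting 5×9 matrix has rank 4, and its Smith normal form has invariant factors (1,1,1,1).

Boundary ∂_2: C_2 → C_1 sends each 2-simplex [p,q,r] to [q,r] − [p,r] + [p,q]. For instance
  ∂abc = bc − ac + ab,
  ∂ace = ce − ae + ac.
The resulting 9×6 matrix has rank 5, and its Smith normal form has invariant factors (1,1,1,1,1).

Now H_k = ker ∂_k / im ∂_{k+1}, so:

  H_2: rank ker ∂_2 − rank ∂_3 = (6 − 5) − 0 = 1, and there is no ∂_3, so H_2 = Z.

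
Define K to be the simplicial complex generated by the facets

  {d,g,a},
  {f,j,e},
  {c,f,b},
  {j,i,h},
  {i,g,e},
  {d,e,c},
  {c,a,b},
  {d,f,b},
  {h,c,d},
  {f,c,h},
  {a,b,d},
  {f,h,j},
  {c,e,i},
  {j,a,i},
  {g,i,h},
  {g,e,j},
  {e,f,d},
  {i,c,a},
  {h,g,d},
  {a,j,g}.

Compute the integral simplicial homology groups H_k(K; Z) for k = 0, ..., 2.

Fix the vertex order a < b < c < d < e < f < g < h < i < j and write every simplex with vertices in increasing order. Then dim K = 2 and the simplices of K are:

  0-simplices (10): a, b, c, d, e, f, g, h, i, j
  1-simplices (30): ab, ac, ad, ag, ai, aj, bc, bd, bf, cd, ce, cf, ch, ci, de, df, dg, dh, ef, eg, ei, ej, fh, fj, gh, gi, gj, hi, hj, ij
  2-simplices (20): abc, abd, aci, adg, agj, aij, bcf, bdf, cde, cdh, cei, cfh, def, dgh, efj, egi, egj, fhj, ghi, hij

giving chain groups C_0 ≅ Z^10, C_1 ≅ Z^30, C_2 ≅ Z^20.

The boundary map ∂_1: C_1 → C_0 sends each edge [p,q] (with p < q) to q − p.
The resulting 10×30 matrix has rank 9, and its Smith normal form has invariant factors (1,1,1,1,1,1,1,1,1).

Boundary ∂_2: C_2 → C_1 sends each 2-simplex [p,q,r] to [q,r] − [p,r] + [p,q]. For instance
  ∂cde = de − ce + cd,
  ∂dgh = gh − dh + dg.
The resulting 30×20 matrix has rank 20, and its Smith normal form has invariant factors (1,1,1,1,1,1,1,1,1,1,1,1,1,1,1,1,1,1,1,2).

From H_k ≅ ker(∂_k) / im(∂_{k+1}) we obtain:

  H_0: rank C_0 − rank ∂_1 = 10 − 9 = 1, and the invariant factors of ∂_1 are all 1, so H_0 = Z.
  H_1: rank ker ∂_1 − rank ∂_2 = (30 − 9) − 20 = 1, and ∂_2 has invariant factor 2 > 1, so H_1 = Z ⊕ Z/2.
  H_2: rank ker ∂_2 − rank ∂_3 = (20 − 20) − 0 = 0, and there is no ∂_3, so H_2 = 0.

As a check, the Euler characteristic is 10 − 30 + 20 = 0, which agrees with 1 − 1 + 0 = 0.
(K is a triangulation of the Klein bottle.)

H_0 ≅ Z,  H_1 ≅ Z ⊕ Z/2,  H_2 = 0.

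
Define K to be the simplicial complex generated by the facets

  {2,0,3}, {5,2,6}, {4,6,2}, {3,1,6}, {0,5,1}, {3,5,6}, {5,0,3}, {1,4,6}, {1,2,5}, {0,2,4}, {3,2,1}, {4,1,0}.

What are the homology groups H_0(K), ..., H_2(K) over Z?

Order the vertices as 0 < 1 < 2 < 3 < 4 < 5 < 6. Listing each simplex with vertices in this order, K has dimension 2 with simplices:

  0-simplices (7): [0], [1], [2], [3], [4], [5], [6]
  1-simplices (18): [0,1], [0,2], [0,3], [0,4], [0,5], [1,2], [1,3], [1,4], [1,5], [1,6], [2,3], [2,4], [2,5], [2,6], [3,5], [3,6], [4,6], [5,6]
  2-simplices (12): [0,1,4], [0,1,5], [0,2,3], [0,2,4], [0,3,5], [1,2,3], [1,2,5], [1,3,6], [1,4,6], [2,4,6], [2,5,6], [3,5,6]

giving chain groups C_0 ≅ Z^7, C_1 ≅ Z^18, C_2 ≅ Z^12.

∂_1: C_1 → C_0 maps an edge to its endpoints' difference, ∂[p,q] = q − p.
The 7×18 boundary matrix has rank 6 and Smith normal form diag(1,1,1,1,1,1).

Boundary ∂_2: C_2 → C_1 acts by ∂[p,q,r] = [q,r] − [p,r] + [p,q]. For instance
  ∂[1,2,5] = [2,5] − [1,5] + [1,2],
  ∂[2,5,6] = [5,6] − [2,6] + [2,5].
This gives a 18×12 integer matrix of rank 12; reducing to Smith normal form yields diagonal entries (1,1,1,1,1,1,1,1,1,1,1,2).

Reading off H_k = ker ∂_k / im ∂_{k+1}:

  H_0: rank C_0 − rank ∂_1 = 7 − 6 = 1, and the invariant factors of ∂_1 are all 1, so H_0 ≅ Z.
  H_1: rank ker ∂_1 − rank ∂_2 = (18 − 6) − 12 = 0, and ∂_2 has invariant factor 2 > 1, so H_1 ≅ Z_2.
  H_2: rank ker ∂_2 − rank ∂_3 = (12 − 12) − 0 = 0, and there is no ∂_3, so H_2 ≅ 0.

(K is a triangulation of the real projective plane RP^2.)

H_0 = Z,  H_1 = Z_2,  H_2 = 0.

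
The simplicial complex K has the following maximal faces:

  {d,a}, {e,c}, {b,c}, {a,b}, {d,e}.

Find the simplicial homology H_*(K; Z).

H_0 = Z,  H_1 = Z.

Order the vertices as a < b < c < d < e. Listing each simplex with vertices in this order, K has dimension 1 with simplices:

  0-simplices (5): a, b, c, d, e
  1-simplices (5): ab, ad, bc, ce, de

giving chain groups C_0 ≅ Z^5, C_1 ≅ Z^5.

Boundary ∂_1: C_1 → C_0 is given by ∂[p,q] = [q] − [p]. For instance
  ∂ad = d − a.
The 5×5 boundary matrix has rank 4 and Smith normal form diag(1,1,1,1).

Computing H_k = (kernel of ∂_k) / (image of ∂_{k+1}):

  H_0: rank C_0 − rank ∂_1 = 5 − 4 = 1, and the invariant factors of ∂_1 are all 1, so H_0 ≅ Z.
  H_1: rank ker ∂_1 − rank ∂_2 = (5 − 4) − 0 = 1, and there is no ∂_2, so H_1 ≅ Z.

(K is a triangulation of the circle S^1.)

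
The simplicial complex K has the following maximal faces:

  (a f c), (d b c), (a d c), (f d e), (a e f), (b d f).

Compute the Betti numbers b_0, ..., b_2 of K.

K has 6 vertices, 12 edges, 6 triangles.
rank ∂_0 = 0, rank ∂_1 = 5 ⇒ b_0 = 6 − 0 − 5 = 1; all invariant factors of ∂_1 are 1 so no torsion. So H_0 = Z.
rank ∂_1 = 5, rank ∂_2 = 6 ⇒ b_1 = 12 − 5 − 6 = 1; all invariant factors of ∂_2 are 1 so no torsion. So H_1 = Z.
rank ∂_2 = 6, rank ∂_3 = 0 ⇒ b_2 = 6 − 6 − 0 = 0. So H_2 = 0.

b_0 = 1, b_1 = 1, b_2 = 0.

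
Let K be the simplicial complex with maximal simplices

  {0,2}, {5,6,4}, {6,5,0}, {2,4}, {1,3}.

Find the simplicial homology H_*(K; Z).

We work with the vertex ordering 0 < 1 < 2 < 3 < 4 < 5 < 6. The simplices of K, each written with vertices in increasing order, are:

  0-simplices (7): [0], [1], [2], [3], [4], [5], [6]
  1-simplices (8): [0,2], [0,5], [0,6], [1,3], [2,4], [4,5], [4,6], [5,6]
  2-simplices (2): [0,5,6], [4,5,6]

so the chain groups are C_0 ≅ Z^7, C_1 ≅ Z^8, C_2 ≅ Z^2.

∂_1: C_1 → C_0 sends each edge [p,q] (with p < q) to q − p.
This gives a 7×8 integer matrix of rank 5; reducing to Smith normal form yields diagonal entries (1,1,1,1,1).

The boundary map ∂_2: C_2 → C_1 maps a triangle to the signed sum of its edges. For instance
  ∂[4,5,6] = [5,6] − [4,6] + [4,5],
  ∂[0,5,6] = [5,6] − [0,6] + [0,5].
The resulting 8×2 matrix has rank 2, and its Smith normal form has invariant factors (1,1).

From H_k ≅ ker(∂_k) / im(∂_{k+1}) we obtain:

  H_0: rank C_0 − rank ∂_1 = 7 − 5 = 2, and the invariant factors of ∂_1 are all 1, so H_0 = Z^2.
  H_1: rank ker ∂_1 − rank ∂_2 = (8 − 5) − 2 = 1, and the invariant factors of ∂_2 are all 1, so H_1 = Z.
  H_2: rank ker ∂_2 − rank ∂_3 = (2 − 2) − 0 = 0, and there is no ∂_3, so H_2 = 0.

H_0 = Z^2,  H_1 = Z,  H_2 = 0.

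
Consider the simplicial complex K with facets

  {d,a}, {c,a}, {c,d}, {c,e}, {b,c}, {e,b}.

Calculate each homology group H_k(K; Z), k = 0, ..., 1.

H_0 = Z,  H_1 = Z^2.

Take the total order a < b < c < d < e on the vertex set. Then K (dimension 1) consists of the simplices:

  0-simplices (5): a, b, c, d, e
  1-simplices (6): ac, ad, bc, be, cd, ce

giving chain groups C_0 ≅ Z^5, C_1 ≅ Z^6.

∂_1: C_1 → C_0 is given by ∂[p,q] = [q] − [p].
This gives a 5×6 integer matrix of rank 4; reducing to Smith normal form yields diagonal entries (1,1,1,1).

Reading off H_k = ker ∂_k / im ∂_{k+1}:

  H_0: rank C_0 − rank ∂_1 = 5 − 4 = 1, and the invariant factors of ∂_1 are all 1, so H_0 ≅ Z.
  H_1: rank ker ∂_1 − rank ∂_2 = (6 − 4) − 0 = 2, and there is no ∂_2, so H_1 ≅ Z^2.

As a check, the Euler characteristic is 5 − 6 = -1, which agrees with 1 − 2 = -1.
(K is a triangulation of a wedge of 2 circles.)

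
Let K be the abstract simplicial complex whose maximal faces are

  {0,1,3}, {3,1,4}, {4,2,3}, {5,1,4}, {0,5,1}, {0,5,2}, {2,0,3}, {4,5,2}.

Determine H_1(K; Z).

H_1 = 0.

We work with the vertex ordering 0 < 1 < 2 < 3 < 4 < 5. The simplices of K, each written with vertices in increasing order, are:

  0-simplices (6): [0], [1], [2], [3], [4], [5]
  1-simplices (12): [0,1], [0,2], [0,3], [0,5], [1,3], [1,4], [1,5], [2,3], [2,4], [2,5], [3,4], [4,5]
  2-simplices (8): [0,1,3], [0,1,5], [0,2,3], [0,2,5], [1,3,4], [1,4,5], [2,3,4], [2,4,5]

so the chain groups are C_0 ≅ Z^6, C_1 ≅ Z^12, C_2 ≅ Z^8.

Boundary ∂_1: C_1 → C_0 maps an edge to its endpoints' difference, ∂[p,q] = q − p. For instance
  ∂[2,3] = [3] − [2].
This gives a 6×12 integer matrix of rank 5; reducing to Smith normal form yields diagonal entries (1,1,1,1,1).

Boundary ∂_2: C_2 → C_1 acts by ∂[p,q,r] = [q,r] − [p,r] + [p,q]. For instance
  ∂[2,3,4] = [3,4] − [2,4] + [2,3],
  ∂[1,3,4] = [3,4] − [1,4] + [1,3].
The resulting 12×8 matrix has rank 7, and its Smith normal form has invariant factors (1,1,1,1,1,1,1).

Reading off H_k = ker ∂_k / im ∂_{k+1}:

  H_1: rank ker ∂_1 − rank ∂_2 = (12 − 5) − 7 = 0, and the invariant factors of ∂_2 are all 1, so H_1 ≅ 0.

(K is a triangulation of the 2-sphere S^2.)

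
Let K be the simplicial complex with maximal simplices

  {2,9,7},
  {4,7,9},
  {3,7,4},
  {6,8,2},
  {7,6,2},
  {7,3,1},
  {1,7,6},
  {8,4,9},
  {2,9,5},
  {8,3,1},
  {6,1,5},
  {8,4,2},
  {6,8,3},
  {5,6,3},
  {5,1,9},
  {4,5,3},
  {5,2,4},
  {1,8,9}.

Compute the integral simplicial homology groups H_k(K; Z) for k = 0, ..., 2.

Take the total order 1 < 2 < 3 < 4 < 5 < 6 < 7 < 8 < 9 on the vertex set. Then K (dimension 2) consists of the simplices:

  0-simplices (9): [1], [2], [3], [4], [5], [6], [7], [8], [9]
  1-simplices (27): (27 of them)
  2-simplices (18): [1,3,7], [1,3,8], [1,5,6], [1,5,9], [1,6,7], [1,8,9], [2,4,5], [2,4,8], [2,5,9], [2,6,7], [2,6,8], [2,7,9], [3,4,5], [3,4,7], [3,5,6], [3,6,8], [4,7,9], [4,8,9]

Hence C_0 ≅ Z^9, C_1 ≅ Z^27, C_2 ≅ Z^18.

∂_1: C_1 → C_0 sends each edge [p,q] (with p < q) to q − p. For instance
  ∂[6,8] = [8] − [6].
The 9×27 boundary matrix has rank 8 and Smith normal form diag(1,1,1,1,1,1,1,1).

∂_2: C_2 → C_1 maps a triangle to the signed sum of its edges. For instance
  ∂[2,4,8] = [4,8] − [2,8] + [2,4],
  ∂[2,4,5] = [4,5] − [2,5] + [2,4].
The 27×18 boundary matrix has rank 18 and Smith normal form diag(1,1,1,1,1,1,1,1,1,1,1,1,1,1,1,1,1,2).

Computing H_k = (kernel of ∂_k) / (image of ∂_{k+1}):

  H_0: rank C_0 − rank ∂_1 = 9 − 8 = 1, and the invariant factors of ∂_1 are all 1, so H_0 = Z.
  H_1: rank ker ∂_1 − rank ∂_2 = (27 − 8) − 18 = 1, and ∂_2 has invariant factor 2 > 1, so H_1 = Z ⊕ Z/2Z.
  H_2: rank ker ∂_2 − rank ∂_3 = (18 − 18) − 0 = 0, and there is no ∂_3, so H_2 = 0.

H_0 ≅ Z,  H_1 ≅ Z ⊕ Z/2Z,  H_2 = 0.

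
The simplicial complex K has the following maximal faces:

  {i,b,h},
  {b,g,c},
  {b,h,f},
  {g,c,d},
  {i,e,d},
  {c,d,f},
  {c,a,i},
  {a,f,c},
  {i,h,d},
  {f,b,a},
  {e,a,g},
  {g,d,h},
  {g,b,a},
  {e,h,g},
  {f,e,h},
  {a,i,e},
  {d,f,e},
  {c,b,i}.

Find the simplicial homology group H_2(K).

Take the total order a < b < c < d < e < f < g < h < i on the vertex set. Then K (dimension 2) consists of the simplices:

  0-simplices (9): a, b, c, d, e, f, g, h, i
  1-simplices (27): ab, ac, ae, af, ag, ai, bc, bf, bg, bh, bi, cd, cf, cg, ci, de, df, dg, dh, di, ef, eg, eh, ei, fh, gh, hi
  2-simplices (18): abf, abg, acf, aci, aeg, aei, bcg, bci, bfh, bhi, cdf, cdg, def, dei, dgh, dhi, efh, egh

giving chain groups C_0 ≅ Z^9, C_1 ≅ Z^27, C_2 ≅ Z^18.

Boundary ∂_1: C_1 → C_0 maps an edge to its endpoints' difference, ∂[p,q] = q − p. For instance
  ∂bg = g − b.
This gives a 9×27 integer matrix of rank 8; reducing to Smith normal form yields diagonal entries (1,1,1,1,1,1,1,1).

∂_2: C_2 → C_1 maps a triangle to the signed sum of its edges. For instance
  ∂efh = fh − eh + ef,
  ∂bfh = fh − bh + bf.
The 27×18 boundary matrix has rank 18 and Smith normal form diag(1,1,1,1,1,1,1,1,1,1,1,1,1,1,1,1,1,2).

From H_k ≅ ker(∂_k) / im(∂_{k+1}) we obtain:

  H_2: rank ker ∂_2 − rank ∂_3 = (18 − 18) − 0 = 0, and there is no ∂_3, so H_2 = 0.

H_2 = 0.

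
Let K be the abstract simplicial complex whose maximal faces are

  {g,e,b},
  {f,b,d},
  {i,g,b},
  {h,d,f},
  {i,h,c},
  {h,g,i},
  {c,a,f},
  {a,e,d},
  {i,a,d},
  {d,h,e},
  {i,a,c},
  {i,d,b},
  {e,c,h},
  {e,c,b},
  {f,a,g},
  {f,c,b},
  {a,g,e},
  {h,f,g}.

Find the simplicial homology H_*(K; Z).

H_0 ≅ Z,  H_1 ≅ Z^2,  H_2 ≅ Z.

We work with the vertex ordering a < b < c < d < e < f < g < h < i. The simplices of K, each written with vertices in increasing order, are:

  0-simplices (9): a, b, c, d, e, f, g, h, i
  1-simplices (27): ac, ad, ae, af, ag, ai, bc, bd, be, bf, bg, bi, ce, cf, ch, ci, de, df, dh, di, eg, eh, fg, fh, gh, gi, hi
  2-simplices (18): acf, aci, ade, adi, aeg, afg, bce, bcf, bdf, bdi, beg, bgi, ceh, chi, deh, dfh, fgh, ghi

so the chain groups are C_0 ≅ Z^9, C_1 ≅ Z^27, C_2 ≅ Z^18.

∂_1: C_1 → C_0 sends each edge [p,q] (with p < q) to q − p. For instance
  ∂ai = i − a.
As a 9×27 matrix over Z this has rank 8, with invariant factors (1,1,1,1,1,1,1,1).

Boundary ∂_2: C_2 → C_1 sends each 2-simplex [p,q,r] to [q,r] − [p,r] + [p,q]. For instance
  ∂afg = fg − ag + af,
  ∂aci = ci − ai + ac.
The 27×18 boundary matrix has rank 17 and Smith normal form diag(1,1,1,1,1,1,1,1,1,1,1,1,1,1,1,1,1).

From H_k ≅ ker(∂_k) / im(∂_{k+1}) we obtain:

  H_0: rank C_0 − rank ∂_1 = 9 − 8 = 1, and the invariant factors of ∂_1 are all 1, so H_0 = Z.
  H_1: rank ker ∂_1 − rank ∂_2 = (27 − 8) − 17 = 2, and the invariant factors of ∂_2 are all 1, so H_1 = Z^2.
  H_2: rank ker ∂_2 − rank ∂_3 = (18 − 17) − 0 = 1, and there is no ∂_3, so H_2 = Z.

As a check, the Euler characteristic is 9 − 27 + 18 = 0, which agrees with 1 − 2 + 1 = 0.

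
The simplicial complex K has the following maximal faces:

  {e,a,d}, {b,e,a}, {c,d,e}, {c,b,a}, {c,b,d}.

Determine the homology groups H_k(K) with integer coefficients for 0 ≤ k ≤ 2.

K has 5 vertices, 10 edges, 5 triangles.
rank ∂_0 = 0, rank ∂_1 = 4 ⇒ b_0 = 5 − 0 − 4 = 1; all invariant factors of ∂_1 are 1 so no torsion. So H_0 ≅ Z.
rank ∂_1 = 4, rank ∂_2 = 5 ⇒ b_1 = 10 − 4 − 5 = 1; all invariant factors of ∂_2 are 1 so no torsion. So H_1 ≅ Z.
rank ∂_2 = 5, rank ∂_3 = 0 ⇒ b_2 = 5 − 5 − 0 = 0. So H_2 ≅ 0.

H_0 ≅ Z,  H_1 ≅ Z,  H_2 = 0.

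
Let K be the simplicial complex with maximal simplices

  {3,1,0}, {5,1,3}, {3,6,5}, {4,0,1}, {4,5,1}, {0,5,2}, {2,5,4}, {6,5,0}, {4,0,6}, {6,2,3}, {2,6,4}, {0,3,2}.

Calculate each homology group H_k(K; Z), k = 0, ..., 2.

We work with the vertex ordering 0 < 1 < 2 < 3 < 4 < 5 < 6. The simplices of K, each written with vertices in increasing order, are:

  0-simplices (7): [0], [1], [2], [3], [4], [5], [6]
  1-simplices (18): [0,1], [0,2], [0,3], [0,4], [0,5], [0,6], [1,3], [1,4], [1,5], [2,3], [2,4], [2,5], [2,6], [3,5], [3,6], [4,5], [4,6], [5,6]
  2-simplices (12): [0,1,3], [0,1,4], [0,2,3], [0,2,5], [0,4,6], [0,5,6], [1,3,5], [1,4,5], [2,3,6], [2,4,5], [2,4,6], [3,5,6]

Hence C_0 ≅ Z^7, C_1 ≅ Z^18, C_2 ≅ Z^12.

∂_1: C_1 → C_0 is given by ∂[p,q] = [q] − [p]. For instance
  ∂[4,5] = [5] − [4].
This gives a 7×18 integer matrix of rank 6; reducing to Smith normal form yields diagonal entries (1,1,1,1,1,1).

∂_2: C_2 → C_1 sends each 2-simplex [p,q,r] to [q,r] − [p,r] + [p,q]. For instance
  ∂[0,2,3] = [2,3] − [0,3] + [0,2],
  ∂[1,3,5] = [3,5] − [1,5] + [1,3].
The resulting 18×12 matrix has rank 12, and its Smith normal form has invariant factors (1,1,1,1,1,1,1,1,1,1,1,2).

Reading off H_k = ker ∂_k / im ∂_{k+1}:

  H_0: rank C_0 − rank ∂_1 = 7 − 6 = 1, and the invariant factors of ∂_1 are all 1, so H_0 = Z.
  H_1: rank ker ∂_1 − rank ∂_2 = (18 − 6) − 12 = 0, and ∂_2 has invariant factor 2 > 1, so H_1 = Z/2.
  H_2: rank ker ∂_2 − rank ∂_3 = (12 − 12) − 0 = 0, and there is no ∂_3, so H_2 = 0.

H_0 = Z,  H_1 = Z/2,  H_2 = 0.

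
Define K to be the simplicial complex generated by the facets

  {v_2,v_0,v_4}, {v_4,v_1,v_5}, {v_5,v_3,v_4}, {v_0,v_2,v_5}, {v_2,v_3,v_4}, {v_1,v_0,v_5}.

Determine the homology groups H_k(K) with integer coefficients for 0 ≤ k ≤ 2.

H_0 = Z,  H_1 = Z,  H_2 = 0.

We work with the vertex ordering v_0 < v_1 < v_2 < v_3 < v_4 < v_5. The simplices of K, each written with vertices in increasing order, are:

  0-simplices (6): [v_0], [v_1], [v_2], [v_3], [v_4], [v_5]
  1-simplices (12): [v_0,v_1], [v_0,v_2], [v_0,v_4], [v_0,v_5], [v_1,v_4], [v_1,v_5], [v_2,v_3], [v_2,v_4], [v_2,v_5], [v_3,v_4], [v_3,v_5], [v_4,v_5]
  2-simplices (6): [v_0,v_1,v_5], [v_0,v_2,v_4], [v_0,v_2,v_5], [v_1,v_4,v_5], [v_2,v_3,v_4], [v_3,v_4,v_5]

Hence C_0 ≅ Z^6, C_1 ≅ Z^12, C_2 ≅ Z^6.

Boundary ∂_1: C_1 → C_0 sends each edge [p,q] (with p < q) to q − p. For instance
  ∂[v_0,v_2] = [v_2] − [v_0].
This gives a 6×12 integer matrix of rank 5; reducing to Smith normal form yields diagonal entries (1,1,1,1,1).

The boundary map ∂_2: C_2 → C_1 maps a triangle to the signed sum of its edges. For instance
  ∂[v_2,v_3,v_4] = [v_3,v_4] − [v_2,v_4] + [v_2,v_3],
  ∂[v_0,v_2,v_4] = [v_2,v_4] − [v_0,v_4] + [v_0,v_2].
The 12×6 boundary matrix has rank 6 and Smith normal form diag(1,1,1,1,1,1).

Computing H_k = (kernel of ∂_k) / (image of ∂_{k+1}):

  H_0: rank C_0 − rank ∂_1 = 6 − 5 = 1, and the invariant factors of ∂_1 are all 1, so H_0 = Z.
  H_1: rank ker ∂_1 − rank ∂_2 = (12 − 5) − 6 = 1, and the invariant factors of ∂_2 are all 1, so H_1 = Z.
  H_2: rank ker ∂_2 − rank ∂_3 = (6 − 6) − 0 = 0, and there is no ∂_3, so H_2 = 0.

As a check, the Euler characteristic is 6 − 12 + 6 = 0, which agrees with 1 − 1 + 0 = 0.
(K is a triangulation of the cylinder S^1 x I.)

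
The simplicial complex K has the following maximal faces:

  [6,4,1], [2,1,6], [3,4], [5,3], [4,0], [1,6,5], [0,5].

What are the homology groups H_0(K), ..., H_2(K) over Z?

H_0 = Z,  H_1 = Z^2,  H_2 = 0.

Order the vertices as 0 < 1 < 2 < 3 < 4 < 5 < 6. Listing each simplex with vertices in this order, K has dimension 2 with simplices:

  0-simplices (7): [0], [1], [2], [3], [4], [5], [6]
  1-simplices (11): [0,4], [0,5], [1,2], [1,4], [1,5], [1,6], [2,6], [3,4], [3,5], [4,6], [5,6]
  2-simplices (3): [1,2,6], [1,4,6], [1,5,6]

so the chain groups are C_0 ≅ Z^7, C_1 ≅ Z^11, C_2 ≅ Z^3.

The boundary map ∂_1: C_1 → C_0 is given by ∂[p,q] = [q] − [p]. For instance
  ∂[4,6] = [6] − [4].
The 7×11 boundary matrix has rank 6 and Smith normal form diag(1,1,1,1,1,1).

Boundary ∂_2: C_2 → C_1 maps a triangle to the signed sum of its edges. For instance
  ∂[1,5,6] = [5,6] − [1,6] + [1,5],
  ∂[1,4,6] = [4,6] − [1,6] + [1,4].
As a 11×3 matrix over Z this has rank 3, with invariant factors (1,1,1).

Reading off H_k = ker ∂_k / im ∂_{k+1}:

  H_0: rank C_0 − rank ∂_1 = 7 − 6 = 1, and the invariant factors of ∂_1 are all 1, so H_0 = Z.
  H_1: rank ker ∂_1 − rank ∂_2 = (11 − 6) − 3 = 2, and the invariant factors of ∂_2 are all 1, so H_1 = Z^2.
  H_2: rank ker ∂_2 − rank ∂_3 = (3 − 3) − 0 = 0, and there is no ∂_3, so H_2 = 0.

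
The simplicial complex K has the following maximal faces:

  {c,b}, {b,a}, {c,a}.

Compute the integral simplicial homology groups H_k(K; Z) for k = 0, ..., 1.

We work with the vertex ordering a < b < c. The simplices of K, each written with vertices in increasing order, are:

  0-simplices (3): a, b, c
  1-simplices (3): ab, ac, bc

so the chain groups are C_0 ≅ Z^3, C_1 ≅ Z^3.

The boundary map ∂_1: C_1 → C_0 is given by ∂[p,q] = [q] − [p].
As a 3×3 matrix over Z this has rank 2, with invariant factors (1,1).

From H_k ≅ ker(∂_k) / im(∂_{k+1}) we obtain:

  H_0: rank C_0 − rank ∂_1 = 3 − 2 = 1, and the invariant factors of ∂_1 are all 1, so H_0 ≅ Z.
  H_1: rank ker ∂_1 − rank ∂_2 = (3 − 2) − 0 = 1, and there is no ∂_2, so H_1 ≅ Z.

As a check, the Euler characteristic is 3 − 3 = 0, which agrees with 1 − 1 = 0.

H_0 ≅ Z,  H_1 ≅ Z.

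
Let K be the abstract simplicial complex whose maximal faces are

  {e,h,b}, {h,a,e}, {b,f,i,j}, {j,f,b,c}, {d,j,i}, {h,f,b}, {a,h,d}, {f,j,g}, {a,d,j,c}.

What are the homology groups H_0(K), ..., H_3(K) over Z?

H_0 ≅ Z,  H_1 ≅ Z,  H_2 = 0,  H_3 = 0.

Fix the vertex order a < b < c < d < e < f < g < h < i < j and write every simplex with vertices in increasing order. Then dim K = 3 and the simplices of K are:

  0-simplices (10): a, b, c, d, e, f, g, h, i, j
  1-simplices (24): ac, ad, ae, ah, aj, bc, be, bf, bh, bi, bj, cd, cf, cj, dh, di, dj, eh, fg, fh, fi, fj, gj, ij
  2-simplices (17): acd, acj, adh, adj, aeh, bcf, bcj, beh, bfh, bfi, bfj, bij, cdj, cfj, dij, fgj, fij
  3-simplices (3): acdj, bcfj, bfij

so the chain groups are C_0 ≅ Z^10, C_1 ≅ Z^24, C_2 ≅ Z^17, C_3 ≅ Z^3.

The boundary map ∂_1: C_1 → C_0 sends each edge [p,q] (with p < q) to q − p.
This gives a 10×24 integer matrix of rank 9; reducing to Smith normal form yields diagonal entries (1,1,1,1,1,1,1,1,1).

Boundary ∂_2: C_2 → C_1 sends each 2-simplex [p,q,r] to [q,r] − [p,r] + [p,q]. For instance
  ∂acj = cj − aj + ac,
  ∂fgj = gj − fj + fg.
As a 24×17 matrix over Z this has rank 14, with invariant factors (1,1,1,1,1,1,1,1,1,1,1,1,1,1).

∂_3: C_3 → C_2 sends each 3-simplex σ to the alternating sum Σ_i (−1)^i (σ with its i-th vertex removed). For instance
  ∂bcfj = cfj − bfj + bcj − bcf,
  ∂acdj = cdj − adj + acj − acd.
As a 17×3 matrix over Z this has rank 3, with invariant factors (1,1,1).

Reading off H_k = ker ∂_k / im ∂_{k+1}:

  H_0: rank C_0 − rank ∂_1 = 10 − 9 = 1, and the invariant factors of ∂_1 are all 1, so H_0 = Z.
  H_1: rank ker ∂_1 − rank ∂_2 = (24 − 9) − 14 = 1, and the invariant factors of ∂_2 are all 1, so H_1 = Z.
  H_2: rank ker ∂_2 − rank ∂_3 = (17 − 14) − 3 = 0, and the invariant factors of ∂_3 are all 1, so H_2 = 0.
  H_3: rank ker ∂_3 − rank ∂_4 = (3 − 3) − 0 = 0, and there is no ∂_4, so H_3 = 0.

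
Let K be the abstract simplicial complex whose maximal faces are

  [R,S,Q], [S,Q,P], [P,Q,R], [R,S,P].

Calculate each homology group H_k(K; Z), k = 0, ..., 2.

H_0 ≅ Z,  H_1 = 0,  H_2 ≅ Z.

Take the total order P < Q < R < S on the vertex set. Then K (dimension 2) consists of the simplices:

  0-simplices (4): P, Q, R, S
  1-simplices (6): PQ, PR, PS, QR, QS, RS
  2-simplices (4): PQR, PQS, PRS, QRS

giving chain groups C_0 ≅ Z^4, C_1 ≅ Z^6, C_2 ≅ Z^4.

∂_1: C_1 → C_0 is given by ∂[p,q] = [q] − [p]. For instance
  ∂QS = S − Q.
The resulting 4×6 matrix has rank 3, and its Smith normal form has invariant factors (1,1,1).

∂_2: C_2 → C_1 acts by ∂[p,q,r] = [q,r] − [p,r] + [p,q]. For instance
  ∂PQS = QS − PS + PQ,
  ∂QRS = RS − QS + QR.
This gives a 6×4 integer matrix of rank 3; reducing to Smith normal form yields diagonal entries (1,1,1).

Reading off H_k = ker ∂_k / im ∂_{k+1}:

  H_0: rank C_0 − rank ∂_1 = 4 − 3 = 1, and the invariant factors of ∂_1 are all 1, so H_0 ≅ Z.
  H_1: rank ker ∂_1 − rank ∂_2 = (6 − 3) − 3 = 0, and the invariant factors of ∂_2 are all 1, so H_1 ≅ 0.
  H_2: rank ker ∂_2 − rank ∂_3 = (4 − 3) − 0 = 1, and there is no ∂_3, so H_2 ≅ Z.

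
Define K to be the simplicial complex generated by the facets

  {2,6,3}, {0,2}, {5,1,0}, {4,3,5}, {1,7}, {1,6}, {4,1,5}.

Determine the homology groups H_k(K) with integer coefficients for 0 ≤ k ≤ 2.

Fix the vertex order 0 < 1 < 2 < 3 < 4 < 5 < 6 < 7 and write every simplex with vertices in increasing order. Then dim K = 2 and the simplices of K are:

  0-simplices (8): [0], [1], [2], [3], [4], [5], [6], [7]
  1-simplices (13): [0,1], [0,2], [0,5], [1,4], [1,5], [1,6], [1,7], [2,3], [2,6], [3,4], [3,5], [3,6], [4,5]
  2-simplices (4): [0,1,5], [1,4,5], [2,3,6], [3,4,5]

giving chain groups C_0 ≅ Z^8, C_1 ≅ Z^13, C_2 ≅ Z^4.

∂_1: C_1 → C_0 maps an edge to its endpoints' difference, ∂[p,q] = q − p.
This gives a 8×13 integer matrix of rank 7; reducing to Smith normal form yields diagonal entries (1,1,1,1,1,1,1).

Boundary ∂_2: C_2 → C_1 sends each 2-simplex [p,q,r] to [q,r] − [p,r] + [p,q]. For instance
  ∂[1,4,5] = [4,5] − [1,5] + [1,4],
  ∂[2,3,6] = [3,6] − [2,6] + [2,3].
As a 13×4 matrix over Z this has rank 4, with invariant factors (1,1,1,1).

Reading off H_k = ker ∂_k / im ∂_{k+1}:

  H_0: rank C_0 − rank ∂_1 = 8 − 7 = 1, and the invariant factors of ∂_1 are all 1, so H_0 = Z.
  H_1: rank ker ∂_1 − rank ∂_2 = (13 − 7) − 4 = 2, and the invariant factors of ∂_2 are all 1, so H_1 = Z^2.
  H_2: rank ker ∂_2 − rank ∂_3 = (4 − 4) − 0 = 0, and there is no ∂_3, so H_2 = 0.

H_0 ≅ Z,  H_1 ≅ Z^2,  H_2 = 0.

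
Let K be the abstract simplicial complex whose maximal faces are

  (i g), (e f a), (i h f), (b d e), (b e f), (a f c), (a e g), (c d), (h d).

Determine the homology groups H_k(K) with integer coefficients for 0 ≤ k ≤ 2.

Order the vertices as a < b < c < d < e < f < g < h < i. Listing each simplex with vertices in this order, K has dimension 2 with simplices:

  0-simplices (9): a, b, c, d, e, f, g, h, i
  1-simplices (17): ac, ae, af, ag, bd, be, bf, cd, cf, de, dh, ef, eg, fh, fi, gi, hi
  2-simplices (6): acf, aef, aeg, bde, bef, fhi

giving chain groups C_0 ≅ Z^9, C_1 ≅ Z^17, C_2 ≅ Z^6.

Boundary ∂_1: C_1 → C_0 is given by ∂[p,q] = [q] − [p]. For instance
  ∂ae = e − a.
The 9×17 boundary matrix has rank 8 and Smith normal form diag(1,1,1,1,1,1,1,1).

The boundary map ∂_2: C_2 → C_1 acts by ∂[p,q,r] = [q,r] − [p,r] + [p,q]. For instance
  ∂fhi = hi − fi + fh,
  ∂bef = ef − bf + be.
The 17×6 boundary matrix has rank 6 and Smith normal form diag(1,1,1,1,1,1).

Computing H_k = (kernel of ∂_k) / (image of ∂_{k+1}):

  H_0: rank C_0 − rank ∂_1 = 9 − 8 = 1, and the invariant factors of ∂_1 are all 1, so H_0 = Z.
  H_1: rank ker ∂_1 − rank ∂_2 = (17 − 8) − 6 = 3, and the invariant factors of ∂_2 are all 1, so H_1 = Z^3.
  H_2: rank ker ∂_2 − rank ∂_3 = (6 − 6) − 0 = 0, and there is no ∂_3, so H_2 = 0.

As a check, the Euler characteristic is 9 − 17 + 6 = -2, which agrees with 1 − 3 + 0 = -2.

H_0 = Z,  H_1 = Z^3,  H_2 = 0.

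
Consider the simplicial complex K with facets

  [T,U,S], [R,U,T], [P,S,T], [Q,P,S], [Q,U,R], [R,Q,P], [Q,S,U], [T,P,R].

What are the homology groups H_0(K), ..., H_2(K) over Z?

Fix the vertex order P < Q < R < S < T < U and write every simplex with vertices in increasing order. Then dim K = 2 and the simplices of K are:

  0-simplices (6): P, Q, R, S, T, U
  1-simplices (12): PQ, PR, PS, PT, QR, QS, QU, RT, RU, ST, SU, TU
  2-simplices (8): PQR, PQS, PRT, PST, QRU, QSU, RTU, STU

giving chain groups C_0 ≅ Z^6, C_1 ≅ Z^12, C_2 ≅ Z^8.

Boundary ∂_1: C_1 → C_0 sends each edge [p,q] (with p < q) to q − p.
The 6×12 boundary matrix has rank 5 and Smith normal form diag(1,1,1,1,1).

The boundary map ∂_2: C_2 → C_1 maps a triangle to the signed sum of its edges. For instance
  ∂QRU = RU − QU + QR,
  ∂STU = TU − SU + ST.
The 12×8 boundary matrix has rank 7 and Smith normal form diag(1,1,1,1,1,1,1).

From H_k ≅ ker(∂_k) / im(∂_{k+1}) we obtain:

  H_0: rank C_0 − rank ∂_1 = 6 − 5 = 1, and the invariant factors of ∂_1 are all 1, so H_0 ≅ Z.
  H_1: rank ker ∂_1 − rank ∂_2 = (12 − 5) − 7 = 0, and the invariant factors of ∂_2 are all 1, so H_1 ≅ 0.
  H_2: rank ker ∂_2 − rank ∂_3 = (8 − 7) − 0 = 1, and there is no ∂_3, so H_2 ≅ Z.

As a check, the Euler characteristic is 6 − 12 + 8 = 2, which agrees with 1 − 0 + 1 = 2.
(K is a triangulation of the 2-sphere S^2.)

H_0 ≅ Z,  H_1 = 0,  H_2 ≅ Z.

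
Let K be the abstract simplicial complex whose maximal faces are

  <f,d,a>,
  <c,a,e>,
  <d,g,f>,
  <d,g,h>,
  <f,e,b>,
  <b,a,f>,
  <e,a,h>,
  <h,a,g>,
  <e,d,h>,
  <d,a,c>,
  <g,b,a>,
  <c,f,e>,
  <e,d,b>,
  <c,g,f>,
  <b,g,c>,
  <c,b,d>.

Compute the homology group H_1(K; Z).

H_1 = Z^2.

We work with the vertex ordering a < b < c < d < e < f < g < h. The simplices of K, each written with vertices in increasing order, are:

  0-simplices (8): a, b, c, d, e, f, g, h
  1-simplices (24): ab, ac, ad, ae, af, ag, ah, bc, bd, be, bf, bg, cd, ce, cf, cg, de, df, dg, dh, ef, eh, fg, gh
  2-simplices (16): abf, abg, acd, ace, adf, aeh, agh, bcd, bcg, bde, bef, cef, cfg, deh, dfg, dgh

so the chain groups are C_0 ≅ Z^8, C_1 ≅ Z^24, C_2 ≅ Z^16.

The boundary map ∂_1: C_1 → C_0 sends each edge [p,q] (with p < q) to q − p.
The resulting 8×24 matrix has rank 7, and its Smith normal form has invariant factors (1,1,1,1,1,1,1).

∂_2: C_2 → C_1 maps a triangle to the signed sum of its edges. For instance
  ∂aeh = eh − ah + ae,
  ∂adf = df − af + ad.
The resulting 24×16 matrix has rank 15, and its Smith normal form has invariant factors (1,1,1,1,1,1,1,1,1,1,1,1,1,1,1).

Reading off H_k = ker ∂_k / im ∂_{k+1}:

  H_1: rank ker ∂_1 − rank ∂_2 = (24 − 7) − 15 = 2, and the invariant factors of ∂_2 are all 1, so H_1 = Z^2.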